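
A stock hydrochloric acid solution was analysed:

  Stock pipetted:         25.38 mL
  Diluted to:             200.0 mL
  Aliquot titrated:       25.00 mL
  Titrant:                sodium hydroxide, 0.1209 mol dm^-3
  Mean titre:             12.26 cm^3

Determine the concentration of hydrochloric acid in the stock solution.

HCl + NaOH → NaCl + H2O
n(NaOH) = 0.01226 × 0.1209 = 1.482 × 10^-3 mol
n(HCl) in the aliquot = 1.482 × 10^-3 mol (1:1 ratio)
[HCl]_dilute = 1.482 × 10^-3 / 0.02500 = 0.05929 mol/L
Dilution factor = 200.0 / 25.38 = 7.880
[HCl]_stock = 0.05929 × 7.880 = 0.4672 mol/L

0.4672 mol/L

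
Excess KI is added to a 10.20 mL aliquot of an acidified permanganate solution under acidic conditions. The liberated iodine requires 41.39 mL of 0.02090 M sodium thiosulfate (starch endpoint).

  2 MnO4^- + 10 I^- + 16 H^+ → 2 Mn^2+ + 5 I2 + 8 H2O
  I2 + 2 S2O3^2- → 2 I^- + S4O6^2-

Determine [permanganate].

0.01696 M

n(S2O3^2-) = 0.04139 × 0.02090 = 8.651 × 10^-4 mol
n(I2) = n(S2O3^2-)/2 = 4.325 × 10^-4 mol
From the 2:5 ratio, n(MnO4^-) in the aliquot = 2/5 × 4.325 × 10^-4 = 1.730 × 10^-4 mol
[MnO4^-] = 1.730 × 10^-4 / 0.01020 = 0.01696 mol/L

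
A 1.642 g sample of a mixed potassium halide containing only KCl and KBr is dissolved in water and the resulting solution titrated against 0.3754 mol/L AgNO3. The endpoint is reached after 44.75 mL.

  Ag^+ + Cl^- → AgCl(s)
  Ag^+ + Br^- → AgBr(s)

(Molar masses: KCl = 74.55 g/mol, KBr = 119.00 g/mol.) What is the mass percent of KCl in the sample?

n(AgNO3) = 0.04475 × 0.3754 = 0.01680 mol
Let x = n(KCl), y = n(KBr).
Titrant: 1x + 1y = 0.01680;  mass: 74.55x + 119.00y = 1.642
Solving, x = 8.034 × 10^-3 mol, y = 8.765 × 10^-3 mol
mass of KCl = 8.034 × 10^-3 × 74.55 = 0.5989 g
% KCl = 0.5989 / 1.642 × 100 = 36.47 %

36.47 %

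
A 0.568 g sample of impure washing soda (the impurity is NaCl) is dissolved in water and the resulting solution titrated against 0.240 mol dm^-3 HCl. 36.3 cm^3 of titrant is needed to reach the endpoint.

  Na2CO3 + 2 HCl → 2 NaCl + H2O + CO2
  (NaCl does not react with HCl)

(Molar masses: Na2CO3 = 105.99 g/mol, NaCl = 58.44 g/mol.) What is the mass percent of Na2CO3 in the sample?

n(HCl) = 0.0363 × 0.240 = 8.71 × 10^-3 mol
Let x = n(Na2CO3), y = n(NaCl).
Titrant: 2x = 8.71 × 10^-3;  mass: 105.99x + 58.44y = 0.568
Solving, x = 4.36 × 10^-3 mol, y = 1.82 × 10^-3 mol
mass of Na2CO3 = 4.36 × 10^-3 × 105.99 = 0.462 g
% Na2CO3 = 0.462 / 0.568 × 100 = 81.3 %

81.3 %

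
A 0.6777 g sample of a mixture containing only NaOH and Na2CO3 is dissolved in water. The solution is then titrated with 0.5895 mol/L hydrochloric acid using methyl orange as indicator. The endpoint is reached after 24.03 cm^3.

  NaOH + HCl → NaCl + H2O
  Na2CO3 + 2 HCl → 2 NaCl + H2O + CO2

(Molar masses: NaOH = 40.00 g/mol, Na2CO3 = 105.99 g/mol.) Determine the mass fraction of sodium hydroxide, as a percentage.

n(HCl) = 0.02403 × 0.5895 = 0.01417 mol
Let x = n(NaOH), y = n(Na2CO3).
Titrant: 1x + 2y = 0.01417;  mass: 40.00x + 105.99y = 0.6777
Solving, x = 5.618 × 10^-3 mol, y = 4.274 × 10^-3 mol
mass of NaOH = 5.618 × 10^-3 × 40.00 = 0.2247 g
% NaOH = 0.2247 / 0.6777 × 100 = 33.16 %

33.16 %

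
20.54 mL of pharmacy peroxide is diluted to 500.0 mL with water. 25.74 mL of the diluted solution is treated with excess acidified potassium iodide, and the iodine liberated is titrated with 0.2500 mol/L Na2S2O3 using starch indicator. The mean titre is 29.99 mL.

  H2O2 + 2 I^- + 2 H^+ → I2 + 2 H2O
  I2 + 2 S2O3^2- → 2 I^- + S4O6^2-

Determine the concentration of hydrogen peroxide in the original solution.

3.545 mol/L

n(S2O3^2-) = 0.02999 × 0.2500 = 7.497 × 10^-3 mol
n(I2) = n(S2O3^2-)/2 = 3.749 × 10^-3 mol
n(H2O2) in the aliquot = 3.749 × 10^-3 mol (1:1 ratio)
[H2O2]_dilute = 3.749 × 10^-3 / 0.02574 = 0.1456 mol/L
[H2O2]_original = 0.1456 × 500.0/20.54 = 3.545 mol/L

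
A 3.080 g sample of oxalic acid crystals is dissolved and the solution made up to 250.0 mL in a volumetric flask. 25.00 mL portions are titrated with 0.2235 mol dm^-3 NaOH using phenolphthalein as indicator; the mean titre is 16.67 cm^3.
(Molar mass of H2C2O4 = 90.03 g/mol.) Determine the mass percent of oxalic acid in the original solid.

H2C2O4 + 2 NaOH → Na2C2O4 + 2 H2O
n(NaOH) per titration = 0.01667 × 0.2235 = 3.726 × 10^-3 mol
From the 1:2 ratio, n(H2C2O4) in each aliquot = 1/2 × 3.726 × 10^-3 = 1.863 × 10^-3 mol
n(H2C2O4) in the whole flask = 1.863 × 10^-3 × 250.0/25.00 = 0.01863 mol
mass of H2C2O4 = 0.01863 × 90.03 = 1.677 g
% H2C2O4 = 1.677 / 3.080 × 100 = 54.45 %

54.45 %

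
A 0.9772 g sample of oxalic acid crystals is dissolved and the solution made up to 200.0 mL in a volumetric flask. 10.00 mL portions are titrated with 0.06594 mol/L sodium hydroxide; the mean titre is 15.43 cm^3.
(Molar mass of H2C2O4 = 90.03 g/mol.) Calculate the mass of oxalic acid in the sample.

H2C2O4 + 2 NaOH → Na2C2O4 + 2 H2O
n(NaOH) per titration = 0.01543 × 0.06594 = 1.017 × 10^-3 mol
From the 1:2 ratio, n(H2C2O4) in each aliquot = 1/2 × 1.017 × 10^-3 = 5.087 × 10^-4 mol
n(H2C2O4) in the whole flask = 5.087 × 10^-4 × 200.0/10.00 = 0.01017 mol
mass of H2C2O4 = 0.01017 × 90.03 = 0.9160 g

0.9160 g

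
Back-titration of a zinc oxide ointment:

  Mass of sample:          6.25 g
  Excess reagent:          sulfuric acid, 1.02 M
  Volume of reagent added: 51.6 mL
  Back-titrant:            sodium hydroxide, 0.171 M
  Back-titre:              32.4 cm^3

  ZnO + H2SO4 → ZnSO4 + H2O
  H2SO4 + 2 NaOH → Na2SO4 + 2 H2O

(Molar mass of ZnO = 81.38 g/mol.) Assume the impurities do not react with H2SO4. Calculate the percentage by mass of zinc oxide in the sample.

64.9 %

n(H2SO4) added = 0.0516 × 1.02 = 0.0526 mol
n(NaOH) used in back-titration = 0.0324 × 0.171 = 5.54 × 10^-3 mol
From the 1:2 ratio, n(H2SO4) left over = 1/2 × 5.54 × 10^-3 = 2.77 × 10^-3 mol
n(H2SO4) consumed by analyte = 0.0526 − 2.77 × 10^-3 = 0.0499 mol
n(ZnO) = 0.0499 mol (1:1 ratio)
mass of ZnO = 0.0499 × 81.38 = 4.06 g
% ZnO = 4.06 / 6.25 × 100 = 64.9 %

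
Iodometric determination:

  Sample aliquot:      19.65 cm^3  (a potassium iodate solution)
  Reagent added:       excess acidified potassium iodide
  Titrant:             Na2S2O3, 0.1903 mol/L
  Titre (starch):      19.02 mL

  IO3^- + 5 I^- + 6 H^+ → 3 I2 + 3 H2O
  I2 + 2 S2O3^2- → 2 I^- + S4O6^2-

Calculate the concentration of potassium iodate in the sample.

0.03070 mol/L

n(S2O3^2-) = 0.01902 × 0.1903 = 3.620 × 10^-3 mol
n(I2) = n(S2O3^2-)/2 = 1.810 × 10^-3 mol
From the 1:3 ratio, n(IO3^-) in the aliquot = 1/3 × 1.810 × 10^-3 = 6.033 × 10^-4 mol
[IO3^-] = 6.033 × 10^-4 / 0.01965 = 0.03070 mol/L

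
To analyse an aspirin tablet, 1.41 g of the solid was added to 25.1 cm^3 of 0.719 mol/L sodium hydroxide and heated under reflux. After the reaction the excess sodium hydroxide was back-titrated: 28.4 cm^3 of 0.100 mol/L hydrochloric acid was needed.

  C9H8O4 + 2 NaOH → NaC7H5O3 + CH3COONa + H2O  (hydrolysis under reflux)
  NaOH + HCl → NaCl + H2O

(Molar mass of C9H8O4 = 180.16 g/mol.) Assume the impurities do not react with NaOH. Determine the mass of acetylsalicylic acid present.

n(NaOH) added = 0.0251 × 0.719 = 0.0180 mol
n(HCl) used in back-titration = 0.0284 × 0.100 = 2.84 × 10^-3 mol
n(NaOH) left over = 2.84 × 10^-3 mol (1:1 ratio)
n(NaOH) consumed by analyte = 0.0180 − 2.84 × 10^-3 = 0.0152 mol
From the 1:2 ratio, n(C9H8O4) = 1/2 × 0.0152 = 7.60 × 10^-3 mol
mass of C9H8O4 = 7.60 × 10^-3 × 180.16 = 1.37 g

1.37 g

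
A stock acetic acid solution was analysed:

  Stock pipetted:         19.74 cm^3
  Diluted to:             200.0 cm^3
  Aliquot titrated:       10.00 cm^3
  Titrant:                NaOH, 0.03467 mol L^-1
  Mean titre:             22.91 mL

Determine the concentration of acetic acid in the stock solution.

CH3COOH + NaOH → CH3COONa + H2O
n(NaOH) = 0.02291 × 0.03467 = 7.943 × 10^-4 mol
n(CH3COOH) in the aliquot = 7.943 × 10^-4 mol (1:1 ratio)
[CH3COOH]_dilute = 7.943 × 10^-4 / 0.01000 = 0.07943 mol/L
Dilution factor = 200.0 / 19.74 = 10.13
[CH3COOH]_stock = 0.07943 × 10.13 = 0.8048 mol/L

0.8048 mol/L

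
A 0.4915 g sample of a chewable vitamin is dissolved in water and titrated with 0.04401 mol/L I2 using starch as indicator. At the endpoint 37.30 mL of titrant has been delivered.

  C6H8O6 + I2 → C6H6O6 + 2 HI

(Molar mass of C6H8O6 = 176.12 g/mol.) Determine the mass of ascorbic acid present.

n(I2) = 0.03730 L × 0.04401 mol/L = 1.642 × 10^-3 mol
n(C6H8O6) = 1.642 × 10^-3 mol (1:1 ratio)
mass of C6H8O6 = 1.642 × 10^-3 × 176.12 g/mol = 0.2891 g

0.2891 g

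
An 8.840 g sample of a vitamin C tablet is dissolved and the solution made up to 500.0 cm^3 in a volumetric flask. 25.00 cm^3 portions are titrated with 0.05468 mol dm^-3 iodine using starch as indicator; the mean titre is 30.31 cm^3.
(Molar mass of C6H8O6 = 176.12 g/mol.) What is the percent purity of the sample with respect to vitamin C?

66.04 %

C6H8O6 + I2 → C6H6O6 + 2 HI
n(I2) per titration = 0.03031 × 0.05468 = 1.657 × 10^-3 mol
n(C6H8O6) in each aliquot = 1.657 × 10^-3 mol (1:1 ratio)
n(C6H8O6) in the whole flask = 1.657 × 10^-3 × 500.0/25.00 = 0.03315 mol
mass of C6H8O6 = 0.03315 × 176.12 = 5.838 g
% C6H8O6 = 5.838 / 8.840 × 100 = 66.04 %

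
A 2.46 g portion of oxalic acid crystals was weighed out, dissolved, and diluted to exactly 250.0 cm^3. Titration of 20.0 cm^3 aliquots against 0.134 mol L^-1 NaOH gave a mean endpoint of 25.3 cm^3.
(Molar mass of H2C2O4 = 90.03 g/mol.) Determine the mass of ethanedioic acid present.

H2C2O4 + 2 NaOH → Na2C2O4 + 2 H2O
n(NaOH) per titration = 0.0253 × 0.134 = 3.39 × 10^-3 mol
From the 1:2 ratio, n(H2C2O4) in each aliquot = 1/2 × 3.39 × 10^-3 = 1.70 × 10^-3 mol
n(H2C2O4) in the whole flask = 1.70 × 10^-3 × 250.0/20.0 = 0.0212 mol
mass of H2C2O4 = 0.0212 × 90.03 = 1.91 g

1.91 g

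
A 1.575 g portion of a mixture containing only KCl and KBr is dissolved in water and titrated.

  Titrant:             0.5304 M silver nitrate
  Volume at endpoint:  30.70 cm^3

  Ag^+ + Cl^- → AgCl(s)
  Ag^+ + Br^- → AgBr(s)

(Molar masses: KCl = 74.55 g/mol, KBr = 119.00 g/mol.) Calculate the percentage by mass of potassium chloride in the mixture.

n(AgNO3) = 0.03070 × 0.5304 = 0.01628 mol
Let x = n(KCl), y = n(KBr).
Titrant: 1x + 1y = 0.01628;  mass: 74.55x + 119.00y = 1.575
Solving, x = 8.160 × 10^-3 mol, y = 8.123 × 10^-3 mol
mass of KCl = 8.160 × 10^-3 × 74.55 = 0.6083 g
% KCl = 0.6083 / 1.575 × 100 = 38.62 %

38.62 %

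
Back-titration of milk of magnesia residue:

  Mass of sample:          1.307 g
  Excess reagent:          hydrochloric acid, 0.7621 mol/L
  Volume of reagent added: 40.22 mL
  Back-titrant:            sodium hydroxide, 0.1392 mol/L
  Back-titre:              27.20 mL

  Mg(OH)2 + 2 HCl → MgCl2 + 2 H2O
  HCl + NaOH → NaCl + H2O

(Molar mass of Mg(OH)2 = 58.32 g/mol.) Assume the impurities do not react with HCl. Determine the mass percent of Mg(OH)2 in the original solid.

59.94 %

n(HCl) added = 0.04022 × 0.7621 = 0.03065 mol
n(NaOH) used in back-titration = 0.02720 × 0.1392 = 3.786 × 10^-3 mol
n(HCl) left over = 3.786 × 10^-3 mol (1:1 ratio)
n(HCl) consumed by analyte = 0.03065 − 3.786 × 10^-3 = 0.02687 mol
From the 1:2 ratio, n(Mg(OH)2) = 1/2 × 0.02687 = 0.01343 mol
mass of Mg(OH)2 = 0.01343 × 58.32 = 0.7834 g
% Mg(OH)2 = 0.7834 / 1.307 × 100 = 59.94 %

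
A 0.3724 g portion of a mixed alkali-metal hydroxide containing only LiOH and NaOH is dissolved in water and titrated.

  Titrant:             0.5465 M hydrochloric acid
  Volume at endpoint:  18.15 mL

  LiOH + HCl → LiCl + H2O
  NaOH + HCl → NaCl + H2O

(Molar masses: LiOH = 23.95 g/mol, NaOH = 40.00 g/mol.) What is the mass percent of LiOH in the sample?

n(HCl) = 0.01815 × 0.5465 = 9.919 × 10^-3 mol
Let x = n(LiOH), y = n(NaOH).
Titrant: 1x + 1y = 9.919 × 10^-3;  mass: 23.95x + 40.00y = 0.3724
Solving, x = 1.518 × 10^-3 mol, y = 8.401 × 10^-3 mol
mass of LiOH = 1.518 × 10^-3 × 23.95 = 0.03635 g
% LiOH = 0.03635 / 0.3724 × 100 = 9.761 %

9.761 %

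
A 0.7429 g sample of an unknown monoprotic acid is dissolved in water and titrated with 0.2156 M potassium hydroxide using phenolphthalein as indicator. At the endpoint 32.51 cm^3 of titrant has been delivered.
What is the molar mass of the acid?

n(KOH) = 0.03251 L × 0.2156 mol/L = 7.009 × 10^-3 mol
n(HA) = 7.009 × 10^-3 mol (1:1 ratio)
M = m / n = 0.7429 g / 7.009 × 10^-3 mol = 106.0 g/mol

106.0 g/mol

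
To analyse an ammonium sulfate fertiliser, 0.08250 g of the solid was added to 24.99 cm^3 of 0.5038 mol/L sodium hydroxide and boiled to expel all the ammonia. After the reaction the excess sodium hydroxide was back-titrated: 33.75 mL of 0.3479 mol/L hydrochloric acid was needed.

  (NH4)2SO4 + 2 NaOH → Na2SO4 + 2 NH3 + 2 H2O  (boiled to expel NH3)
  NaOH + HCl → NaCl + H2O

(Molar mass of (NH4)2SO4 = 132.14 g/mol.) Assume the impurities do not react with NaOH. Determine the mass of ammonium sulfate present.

n(NaOH) added = 0.02499 × 0.5038 = 0.01259 mol
n(HCl) used in back-titration = 0.03375 × 0.3479 = 0.01174 mol
n(NaOH) left over = 0.01174 mol (1:1 ratio)
n(NaOH) consumed by analyte = 0.01259 − 0.01174 = 8.483 × 10^-4 mol
From the 1:2 ratio, n((NH4)2SO4) = 1/2 × 8.483 × 10^-4 = 4.242 × 10^-4 mol
mass of (NH4)2SO4 = 4.242 × 10^-4 × 132.14 = 0.05605 g

0.05605 g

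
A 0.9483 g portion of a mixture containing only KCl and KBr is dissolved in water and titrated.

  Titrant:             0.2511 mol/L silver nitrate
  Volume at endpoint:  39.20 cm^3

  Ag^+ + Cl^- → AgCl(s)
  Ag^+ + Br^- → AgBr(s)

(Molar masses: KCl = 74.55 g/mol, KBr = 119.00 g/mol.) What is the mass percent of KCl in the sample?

n(AgNO3) = 0.03920 × 0.2511 = 9.843 × 10^-3 mol
Let x = n(KCl), y = n(KBr).
Titrant: 1x + 1y = 9.843 × 10^-3;  mass: 74.55x + 119.00y = 0.9483
Solving, x = 5.018 × 10^-3 mol, y = 4.826 × 10^-3 mol
mass of KCl = 5.018 × 10^-3 × 74.55 = 0.3741 g
% KCl = 0.3741 / 0.9483 × 100 = 39.45 %

39.45 %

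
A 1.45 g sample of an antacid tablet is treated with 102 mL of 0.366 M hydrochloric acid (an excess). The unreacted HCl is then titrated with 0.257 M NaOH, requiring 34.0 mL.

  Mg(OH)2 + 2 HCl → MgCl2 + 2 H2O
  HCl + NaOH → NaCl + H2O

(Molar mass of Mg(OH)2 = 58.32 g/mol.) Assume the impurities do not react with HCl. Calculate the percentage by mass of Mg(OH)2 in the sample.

57.5 %

n(HCl) added = 0.102 × 0.366 = 0.0373 mol
n(NaOH) used in back-titration = 0.0340 × 0.257 = 8.74 × 10^-3 mol
n(HCl) left over = 8.74 × 10^-3 mol (1:1 ratio)
n(HCl) consumed by analyte = 0.0373 − 8.74 × 10^-3 = 0.0286 mol
From the 1:2 ratio, n(Mg(OH)2) = 1/2 × 0.0286 = 0.0143 mol
mass of Mg(OH)2 = 0.0143 × 58.32 = 0.834 g
% Mg(OH)2 = 0.834 / 1.45 × 100 = 57.5 %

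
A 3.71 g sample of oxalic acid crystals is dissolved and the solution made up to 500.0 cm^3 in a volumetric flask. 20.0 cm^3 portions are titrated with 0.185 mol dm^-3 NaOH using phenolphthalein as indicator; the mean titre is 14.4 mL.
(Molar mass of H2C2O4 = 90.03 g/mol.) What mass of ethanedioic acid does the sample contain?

3.00 g

H2C2O4 + 2 NaOH → Na2C2O4 + 2 H2O
n(NaOH) per titration = 0.0144 × 0.185 = 2.66 × 10^-3 mol
From the 1:2 ratio, n(H2C2O4) in each aliquot = 1/2 × 2.66 × 10^-3 = 1.33 × 10^-3 mol
n(H2C2O4) in the whole flask = 1.33 × 10^-3 × 500.0/20.0 = 0.0333 mol
mass of H2C2O4 = 0.0333 × 90.03 = 3.00 g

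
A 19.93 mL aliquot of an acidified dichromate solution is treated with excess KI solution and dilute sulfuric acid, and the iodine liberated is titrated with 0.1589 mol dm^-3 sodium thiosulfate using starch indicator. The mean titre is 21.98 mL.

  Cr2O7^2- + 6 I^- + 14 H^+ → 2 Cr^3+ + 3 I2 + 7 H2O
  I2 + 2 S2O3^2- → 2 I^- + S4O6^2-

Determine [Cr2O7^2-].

0.02921 mol/L

n(S2O3^2-) = 0.02198 × 0.1589 = 3.493 × 10^-3 mol
n(I2) = n(S2O3^2-)/2 = 1.746 × 10^-3 mol
From the 1:3 ratio, n(Cr2O7^2-) in the aliquot = 1/3 × 1.746 × 10^-3 = 5.821 × 10^-4 mol
[Cr2O7^2-] = 5.821 × 10^-4 / 0.01993 = 0.02921 mol/L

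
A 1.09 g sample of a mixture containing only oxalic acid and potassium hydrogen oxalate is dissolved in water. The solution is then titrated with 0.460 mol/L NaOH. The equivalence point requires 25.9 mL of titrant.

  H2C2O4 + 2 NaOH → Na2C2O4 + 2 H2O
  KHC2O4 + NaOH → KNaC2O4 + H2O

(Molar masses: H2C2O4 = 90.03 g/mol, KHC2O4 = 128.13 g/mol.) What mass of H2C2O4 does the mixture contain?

n(NaOH) = 0.0259 × 0.460 = 0.0119 mol
Let x = n(H2C2O4), y = n(KHC2O4).
Titrant: 2x + 1y = 0.0119;  mass: 90.03x + 128.13y = 1.09
Solving, x = 2.63 × 10^-3 mol, y = 6.66 × 10^-3 mol
mass of H2C2O4 = 2.63 × 10^-3 × 90.03 = 0.236 g

0.236 g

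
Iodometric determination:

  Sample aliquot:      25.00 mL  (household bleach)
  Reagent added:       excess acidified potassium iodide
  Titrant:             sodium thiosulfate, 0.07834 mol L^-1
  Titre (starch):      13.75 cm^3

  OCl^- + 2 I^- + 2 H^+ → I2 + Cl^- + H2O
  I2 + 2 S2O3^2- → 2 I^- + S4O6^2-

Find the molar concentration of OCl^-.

0.02154 mol/L

n(S2O3^2-) = 0.01375 × 0.07834 = 1.077 × 10^-3 mol
n(I2) = n(S2O3^2-)/2 = 5.386 × 10^-4 mol
n(OCl^-) in the aliquot = 5.386 × 10^-4 mol (1:1 ratio)
[OCl^-] = 5.386 × 10^-4 / 0.02500 = 0.02154 mol/L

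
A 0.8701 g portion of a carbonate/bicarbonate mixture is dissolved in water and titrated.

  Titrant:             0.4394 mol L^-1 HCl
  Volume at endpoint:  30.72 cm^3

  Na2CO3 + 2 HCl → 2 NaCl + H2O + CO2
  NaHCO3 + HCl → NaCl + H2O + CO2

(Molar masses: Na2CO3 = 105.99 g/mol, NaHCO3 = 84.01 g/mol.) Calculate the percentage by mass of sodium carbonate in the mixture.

51.82 %

n(HCl) = 0.03072 × 0.4394 = 0.01350 mol
Let x = n(Na2CO3), y = n(NaHCO3).
Titrant: 2x + 1y = 0.01350;  mass: 105.99x + 84.01y = 0.8701
Solving, x = 4.254 × 10^-3 mol, y = 4.990 × 10^-3 mol
mass of Na2CO3 = 4.254 × 10^-3 × 105.99 = 0.4509 g
% Na2CO3 = 0.4509 / 0.8701 × 100 = 51.82 %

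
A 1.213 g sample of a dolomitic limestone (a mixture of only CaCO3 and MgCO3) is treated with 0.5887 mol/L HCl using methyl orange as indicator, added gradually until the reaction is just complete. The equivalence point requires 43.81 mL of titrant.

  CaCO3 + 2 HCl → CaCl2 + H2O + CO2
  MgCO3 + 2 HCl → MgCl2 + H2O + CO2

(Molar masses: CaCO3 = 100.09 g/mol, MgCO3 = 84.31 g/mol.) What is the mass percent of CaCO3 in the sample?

n(HCl) = 0.04381 × 0.5887 = 0.02579 mol
Let x = n(CaCO3), y = n(MgCO3).
Titrant: 2x + 2y = 0.02579;  mass: 100.09x + 84.31y = 1.213
Solving, x = 7.971 × 10^-3 mol, y = 4.924 × 10^-3 mol
mass of CaCO3 = 7.971 × 10^-3 × 100.09 = 0.7978 g
% CaCO3 = 0.7978 / 1.213 × 100 = 65.77 %

65.77 %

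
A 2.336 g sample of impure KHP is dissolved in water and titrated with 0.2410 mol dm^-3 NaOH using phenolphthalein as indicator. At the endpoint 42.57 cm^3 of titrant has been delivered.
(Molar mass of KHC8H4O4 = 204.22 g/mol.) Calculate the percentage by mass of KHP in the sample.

89.69 %

KHC8H4O4 + NaOH → KNaC8H4O4 + H2O
n(NaOH) = 0.04257 L × 0.2410 mol/L = 0.01026 mol
n(KHC8H4O4) = 0.01026 mol (1:1 ratio)
mass of KHC8H4O4 = 0.01026 × 204.22 g/mol = 2.095 g
% KHC8H4O4 = 2.095 / 2.336 × 100 = 89.69 %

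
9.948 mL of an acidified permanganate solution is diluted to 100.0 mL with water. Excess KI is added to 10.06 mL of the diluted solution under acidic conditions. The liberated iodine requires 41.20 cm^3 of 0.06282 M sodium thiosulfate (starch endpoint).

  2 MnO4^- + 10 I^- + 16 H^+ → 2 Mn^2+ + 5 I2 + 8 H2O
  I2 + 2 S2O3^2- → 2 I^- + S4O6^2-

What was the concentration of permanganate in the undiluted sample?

n(S2O3^2-) = 0.04120 × 0.06282 = 2.588 × 10^-3 mol
n(I2) = n(S2O3^2-)/2 = 1.294 × 10^-3 mol
From the 2:5 ratio, n(MnO4^-) in the aliquot = 2/5 × 1.294 × 10^-3 = 5.176 × 10^-4 mol
[MnO4^-]_dilute = 5.176 × 10^-4 / 0.01006 = 0.05145 mol/L
[MnO4^-]_original = 0.05145 × 100.0/9.948 = 0.5172 mol/L

0.5172 M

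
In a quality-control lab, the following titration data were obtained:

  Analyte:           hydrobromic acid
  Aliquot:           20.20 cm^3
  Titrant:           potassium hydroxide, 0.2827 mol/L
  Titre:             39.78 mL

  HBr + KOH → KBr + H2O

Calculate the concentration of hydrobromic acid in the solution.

0.5567 mol/L

n(KOH) = 0.03978 L × 0.2827 mol/L = 0.01125 mol
n(HBr) = 0.01125 mol (1:1 mole ratio)
[HBr] = 0.01125 mol / 0.02020 L = 0.5567 mol/L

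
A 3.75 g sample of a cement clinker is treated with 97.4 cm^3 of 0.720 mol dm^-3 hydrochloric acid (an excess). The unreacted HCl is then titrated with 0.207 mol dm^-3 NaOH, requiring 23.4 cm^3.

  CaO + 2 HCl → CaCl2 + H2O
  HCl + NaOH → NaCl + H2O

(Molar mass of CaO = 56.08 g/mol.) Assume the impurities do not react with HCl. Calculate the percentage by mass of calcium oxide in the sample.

48.8 %

n(HCl) added = 0.0974 × 0.720 = 0.0701 mol
n(NaOH) used in back-titration = 0.0234 × 0.207 = 4.84 × 10^-3 mol
n(HCl) left over = 4.84 × 10^-3 mol (1:1 ratio)
n(HCl) consumed by analyte = 0.0701 − 4.84 × 10^-3 = 0.0653 mol
From the 1:2 ratio, n(CaO) = 1/2 × 0.0653 = 0.0326 mol
mass of CaO = 0.0326 × 56.08 = 1.83 g
% CaO = 1.83 / 3.75 × 100 = 48.8 %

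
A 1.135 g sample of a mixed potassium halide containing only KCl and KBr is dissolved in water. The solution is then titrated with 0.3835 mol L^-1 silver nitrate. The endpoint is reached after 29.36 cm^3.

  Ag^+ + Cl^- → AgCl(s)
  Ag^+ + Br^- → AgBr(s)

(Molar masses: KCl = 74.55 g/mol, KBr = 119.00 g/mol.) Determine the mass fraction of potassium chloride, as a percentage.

30.28 %

n(AgNO3) = 0.02936 × 0.3835 = 0.01126 mol
Let x = n(KCl), y = n(KBr).
Titrant: 1x + 1y = 0.01126;  mass: 74.55x + 119.00y = 1.135
Solving, x = 4.609 × 10^-3 mol, y = 6.650 × 10^-3 mol
mass of KCl = 4.609 × 10^-3 × 74.55 = 0.3436 g
% KCl = 0.3436 / 1.135 × 100 = 30.28 %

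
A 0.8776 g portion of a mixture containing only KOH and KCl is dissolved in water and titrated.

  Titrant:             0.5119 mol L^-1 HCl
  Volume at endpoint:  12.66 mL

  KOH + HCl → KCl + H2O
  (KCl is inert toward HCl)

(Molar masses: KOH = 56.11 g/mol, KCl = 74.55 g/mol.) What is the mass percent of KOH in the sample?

41.43 %

n(HCl) = 0.01266 × 0.5119 = 6.481 × 10^-3 mol
Let x = n(KOH), y = n(KCl).
Titrant: 1x = 6.481 × 10^-3;  mass: 56.11x + 74.55y = 0.8776
Solving, x = 6.481 × 10^-3 mol, y = 6.894 × 10^-3 mol
mass of KOH = 6.481 × 10^-3 × 56.11 = 0.3636 g
% KOH = 0.3636 / 0.8776 × 100 = 41.43 %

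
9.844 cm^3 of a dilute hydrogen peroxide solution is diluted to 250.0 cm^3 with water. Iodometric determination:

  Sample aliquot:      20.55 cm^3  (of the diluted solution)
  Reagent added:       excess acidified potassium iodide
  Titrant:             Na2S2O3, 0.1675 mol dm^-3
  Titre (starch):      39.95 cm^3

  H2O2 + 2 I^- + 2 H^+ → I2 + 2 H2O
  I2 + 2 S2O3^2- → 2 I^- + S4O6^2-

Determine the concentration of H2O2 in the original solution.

n(S2O3^2-) = 0.03995 × 0.1675 = 6.692 × 10^-3 mol
n(I2) = n(S2O3^2-)/2 = 3.346 × 10^-3 mol
n(H2O2) in the aliquot = 3.346 × 10^-3 mol (1:1 ratio)
[H2O2]_dilute = 3.346 × 10^-3 / 0.02055 = 0.1628 mol/L
[H2O2]_original = 0.1628 × 250.0/9.844 = 4.135 mol/L

4.135 mol/L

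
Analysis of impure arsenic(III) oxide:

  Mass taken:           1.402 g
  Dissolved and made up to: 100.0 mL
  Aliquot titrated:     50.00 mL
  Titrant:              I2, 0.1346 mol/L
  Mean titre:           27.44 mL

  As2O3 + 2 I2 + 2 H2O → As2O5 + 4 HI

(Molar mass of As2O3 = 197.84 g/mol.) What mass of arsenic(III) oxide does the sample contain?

0.7307 g

n(I2) per titration = 0.02744 × 0.1346 = 3.693 × 10^-3 mol
From the 1:2 ratio, n(As2O3) in each aliquot = 1/2 × 3.693 × 10^-3 = 1.847 × 10^-3 mol
n(As2O3) in the whole flask = 1.847 × 10^-3 × 100.0/50.00 = 3.693 × 10^-3 mol
mass of As2O3 = 3.693 × 10^-3 × 197.84 = 0.7307 g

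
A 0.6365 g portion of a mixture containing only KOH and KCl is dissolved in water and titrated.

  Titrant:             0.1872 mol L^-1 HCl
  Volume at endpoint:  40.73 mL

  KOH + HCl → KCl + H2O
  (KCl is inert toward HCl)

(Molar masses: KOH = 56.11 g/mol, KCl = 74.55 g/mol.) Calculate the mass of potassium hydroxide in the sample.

0.4278 g

n(HCl) = 0.04073 × 0.1872 = 7.625 × 10^-3 mol
Let x = n(KOH), y = n(KCl).
Titrant: 1x = 7.625 × 10^-3;  mass: 56.11x + 74.55y = 0.6365
Solving, x = 7.625 × 10^-3 mol, y = 2.799 × 10^-3 mol
mass of KOH = 7.625 × 10^-3 × 56.11 = 0.4278 g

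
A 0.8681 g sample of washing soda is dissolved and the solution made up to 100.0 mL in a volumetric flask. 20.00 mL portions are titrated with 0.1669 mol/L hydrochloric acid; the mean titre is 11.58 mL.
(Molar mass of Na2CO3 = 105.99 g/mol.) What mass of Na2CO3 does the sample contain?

Na2CO3 + 2 HCl → 2 NaCl + H2O + CO2
n(HCl) per titration = 0.01158 × 0.1669 = 1.933 × 10^-3 mol
From the 1:2 ratio, n(Na2CO3) in each aliquot = 1/2 × 1.933 × 10^-3 = 9.664 × 10^-4 mol
n(Na2CO3) in the whole flask = 9.664 × 10^-4 × 100.0/20.00 = 4.832 × 10^-3 mol
mass of Na2CO3 = 4.832 × 10^-3 × 105.99 = 0.5121 g

0.5121 g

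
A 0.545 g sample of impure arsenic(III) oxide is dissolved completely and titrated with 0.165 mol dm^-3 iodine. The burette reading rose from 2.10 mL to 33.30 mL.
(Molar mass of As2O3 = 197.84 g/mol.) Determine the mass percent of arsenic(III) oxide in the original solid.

93.4 %

As2O3 + 2 I2 + 2 H2O → As2O5 + 4 HI
n(I2) = 0.0312 L × 0.165 mol/L = 5.15 × 10^-3 mol
From the 1:2 ratio, n(As2O3) = 1/2 × 5.15 × 10^-3 = 2.57 × 10^-3 mol
mass of As2O3 = 2.57 × 10^-3 × 197.84 g/mol = 0.509 g
% As2O3 = 0.509 / 0.545 × 100 = 93.4 %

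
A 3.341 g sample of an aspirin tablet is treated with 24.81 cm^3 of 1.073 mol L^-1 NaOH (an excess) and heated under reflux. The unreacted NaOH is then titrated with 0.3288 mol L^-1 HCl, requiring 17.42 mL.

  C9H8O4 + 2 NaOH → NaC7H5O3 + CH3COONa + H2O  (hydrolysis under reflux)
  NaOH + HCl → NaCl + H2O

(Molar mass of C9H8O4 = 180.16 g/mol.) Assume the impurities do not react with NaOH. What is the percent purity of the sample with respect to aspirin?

n(NaOH) added = 0.02481 × 1.073 = 0.02662 mol
n(HCl) used in back-titration = 0.01742 × 0.3288 = 5.728 × 10^-3 mol
n(NaOH) left over = 5.728 × 10^-3 mol (1:1 ratio)
n(NaOH) consumed by analyte = 0.02662 − 5.728 × 10^-3 = 0.02089 mol
From the 1:2 ratio, n(C9H8O4) = 1/2 × 0.02089 = 0.01045 mol
mass of C9H8O4 = 0.01045 × 180.16 = 1.882 g
% C9H8O4 = 1.882 / 3.341 × 100 = 56.33 %

56.33 %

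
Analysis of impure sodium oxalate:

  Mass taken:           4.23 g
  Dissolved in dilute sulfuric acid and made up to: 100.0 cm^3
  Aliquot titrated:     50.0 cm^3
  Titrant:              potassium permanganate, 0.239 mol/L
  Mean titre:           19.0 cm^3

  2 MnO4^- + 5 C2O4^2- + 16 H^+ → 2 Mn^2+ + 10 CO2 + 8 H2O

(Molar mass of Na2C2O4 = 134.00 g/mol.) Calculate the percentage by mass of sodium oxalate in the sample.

71.9 %

n(KMnO4) per titration = 0.0190 × 0.239 = 4.54 × 10^-3 mol
From the 5:2 ratio, n(Na2C2O4) in each aliquot = 5/2 × 4.54 × 10^-3 = 0.0114 mol
n(Na2C2O4) in the whole flask = 0.0114 × 100.0/50.0 = 0.0227 mol
mass of Na2C2O4 = 0.0227 × 134.00 = 3.04 g
% Na2C2O4 = 3.04 / 4.23 × 100 = 71.9 %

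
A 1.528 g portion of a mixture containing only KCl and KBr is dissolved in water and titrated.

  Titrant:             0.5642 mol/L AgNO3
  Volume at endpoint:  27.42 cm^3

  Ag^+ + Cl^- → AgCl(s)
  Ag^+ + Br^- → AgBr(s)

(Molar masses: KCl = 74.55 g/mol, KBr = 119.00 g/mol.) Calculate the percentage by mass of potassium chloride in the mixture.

34.35 %

n(AgNO3) = 0.02742 × 0.5642 = 0.01547 mol
Let x = n(KCl), y = n(KBr).
Titrant: 1x + 1y = 0.01547;  mass: 74.55x + 119.00y = 1.528
Solving, x = 7.041 × 10^-3 mol, y = 8.429 × 10^-3 mol
mass of KCl = 7.041 × 10^-3 × 74.55 = 0.5249 g
% KCl = 0.5249 / 1.528 × 100 = 34.35 %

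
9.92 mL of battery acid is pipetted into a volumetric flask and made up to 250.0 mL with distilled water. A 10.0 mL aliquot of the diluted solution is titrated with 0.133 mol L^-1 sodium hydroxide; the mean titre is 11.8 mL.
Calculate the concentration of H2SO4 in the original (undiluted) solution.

H2SO4 + 2 NaOH → Na2SO4 + 2 H2O
n(NaOH) = 0.0118 × 0.133 = 1.57 × 10^-3 mol
From the 1:2 ratio, n(H2SO4) in the aliquot = 1/2 × 1.57 × 10^-3 = 7.85 × 10^-4 mol
[H2SO4]_dilute = 7.85 × 10^-4 / 0.0100 = 0.0785 mol/L
Dilution factor = 250.0 / 9.92 = 25.20
[H2SO4]_stock = 0.0785 × 25.20 = 1.98 mol/L

1.98 mol/L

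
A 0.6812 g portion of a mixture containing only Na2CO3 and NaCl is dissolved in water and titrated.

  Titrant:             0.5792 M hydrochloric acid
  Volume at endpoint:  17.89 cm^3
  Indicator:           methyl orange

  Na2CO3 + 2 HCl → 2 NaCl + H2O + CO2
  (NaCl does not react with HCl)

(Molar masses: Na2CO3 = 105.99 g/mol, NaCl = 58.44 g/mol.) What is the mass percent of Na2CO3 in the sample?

n(HCl) = 0.01789 × 0.5792 = 0.01036 mol
Let x = n(Na2CO3), y = n(NaCl).
Titrant: 2x = 0.01036;  mass: 105.99x + 58.44y = 0.6812
Solving, x = 5.181 × 10^-3 mol, y = 2.260 × 10^-3 mol
mass of Na2CO3 = 5.181 × 10^-3 × 105.99 = 0.5491 g
% Na2CO3 = 0.5491 / 0.6812 × 100 = 80.61 %

80.61 %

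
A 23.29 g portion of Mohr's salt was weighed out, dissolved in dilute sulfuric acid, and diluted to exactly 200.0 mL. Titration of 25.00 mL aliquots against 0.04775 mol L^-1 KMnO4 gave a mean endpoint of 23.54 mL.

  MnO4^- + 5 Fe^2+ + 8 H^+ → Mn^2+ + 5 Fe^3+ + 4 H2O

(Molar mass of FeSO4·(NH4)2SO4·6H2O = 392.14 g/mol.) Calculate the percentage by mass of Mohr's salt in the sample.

n(KMnO4) per titration = 0.02354 × 0.04775 = 1.124 × 10^-3 mol
From the 5:1 ratio, n(FeSO4·(NH4)2SO4·6H2O) in each aliquot = 5/1 × 1.124 × 10^-3 = 5.620 × 10^-3 mol
n(FeSO4·(NH4)2SO4·6H2O) in the whole flask = 5.620 × 10^-3 × 200.0/25.00 = 0.04496 mol
mass of FeSO4·(NH4)2SO4·6H2O = 0.04496 × 392.14 = 17.63 g
% FeSO4·(NH4)2SO4·6H2O = 17.63 / 23.29 × 100 = 75.70 %

75.70 %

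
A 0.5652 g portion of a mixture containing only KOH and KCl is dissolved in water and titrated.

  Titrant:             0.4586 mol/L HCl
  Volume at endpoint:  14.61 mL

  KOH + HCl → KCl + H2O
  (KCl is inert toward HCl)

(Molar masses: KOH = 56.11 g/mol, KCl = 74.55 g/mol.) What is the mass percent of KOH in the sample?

66.52 %

n(HCl) = 0.01461 × 0.4586 = 6.700 × 10^-3 mol
Let x = n(KOH), y = n(KCl).
Titrant: 1x = 6.700 × 10^-3;  mass: 56.11x + 74.55y = 0.5652
Solving, x = 6.700 × 10^-3 mol, y = 2.539 × 10^-3 mol
mass of KOH = 6.700 × 10^-3 × 56.11 = 0.3759 g
% KOH = 0.3759 / 0.5652 × 100 = 66.52 %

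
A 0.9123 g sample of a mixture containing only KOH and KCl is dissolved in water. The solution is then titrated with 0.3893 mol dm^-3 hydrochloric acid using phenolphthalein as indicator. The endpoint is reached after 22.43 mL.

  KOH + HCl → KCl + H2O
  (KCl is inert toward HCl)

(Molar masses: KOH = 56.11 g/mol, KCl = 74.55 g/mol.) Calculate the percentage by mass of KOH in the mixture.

53.71 %

n(HCl) = 0.02243 × 0.3893 = 8.732 × 10^-3 mol
Let x = n(KOH), y = n(KCl).
Titrant: 1x = 8.732 × 10^-3;  mass: 56.11x + 74.55y = 0.9123
Solving, x = 8.732 × 10^-3 mol, y = 5.665 × 10^-3 mol
mass of KOH = 8.732 × 10^-3 × 56.11 = 0.4900 g
% KOH = 0.4900 / 0.9123 × 100 = 53.71 %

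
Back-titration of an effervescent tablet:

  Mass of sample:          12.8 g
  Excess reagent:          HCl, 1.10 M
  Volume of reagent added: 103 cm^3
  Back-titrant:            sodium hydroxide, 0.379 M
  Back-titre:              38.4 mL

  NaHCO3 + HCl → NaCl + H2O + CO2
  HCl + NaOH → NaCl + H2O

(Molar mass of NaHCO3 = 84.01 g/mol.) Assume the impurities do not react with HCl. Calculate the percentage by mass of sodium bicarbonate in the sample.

n(HCl) added = 0.103 × 1.10 = 0.113 mol
n(NaOH) used in back-titration = 0.0384 × 0.379 = 0.0146 mol
n(HCl) left over = 0.0146 mol (1:1 ratio)
n(HCl) consumed by analyte = 0.113 − 0.0146 = 0.0987 mol
n(NaHCO3) = 0.0987 mol (1:1 ratio)
mass of NaHCO3 = 0.0987 × 84.01 = 8.30 g
% NaHCO3 = 8.30 / 12.8 × 100 = 64.8 %

64.8 %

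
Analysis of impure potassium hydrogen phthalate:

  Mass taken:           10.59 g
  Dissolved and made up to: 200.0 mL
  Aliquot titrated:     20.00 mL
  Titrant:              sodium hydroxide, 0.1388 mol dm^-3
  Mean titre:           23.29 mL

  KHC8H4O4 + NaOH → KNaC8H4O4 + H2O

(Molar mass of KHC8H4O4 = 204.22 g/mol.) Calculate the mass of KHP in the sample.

6.602 g

n(NaOH) per titration = 0.02329 × 0.1388 = 3.233 × 10^-3 mol
n(KHC8H4O4) in each aliquot = 3.233 × 10^-3 mol (1:1 ratio)
n(KHC8H4O4) in the whole flask = 3.233 × 10^-3 × 200.0/20.00 = 0.03233 mol
mass of KHC8H4O4 = 0.03233 × 204.22 = 6.602 g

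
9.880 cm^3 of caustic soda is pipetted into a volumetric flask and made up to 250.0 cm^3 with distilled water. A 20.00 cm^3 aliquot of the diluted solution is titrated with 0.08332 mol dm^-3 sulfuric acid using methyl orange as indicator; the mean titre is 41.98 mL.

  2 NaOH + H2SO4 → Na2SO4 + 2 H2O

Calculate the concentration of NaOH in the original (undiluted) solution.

8.851 mol/L

n(H2SO4) = 0.04198 × 0.08332 = 3.498 × 10^-3 mol
From the 2:1 ratio, n(NaOH) in the aliquot = 2/1 × 3.498 × 10^-3 = 6.996 × 10^-3 mol
[NaOH]_dilute = 6.996 × 10^-3 / 0.02000 = 0.3498 mol/L
Dilution factor = 250.0 / 9.880 = 25.30
[NaOH]_stock = 0.3498 × 25.30 = 8.851 mol/L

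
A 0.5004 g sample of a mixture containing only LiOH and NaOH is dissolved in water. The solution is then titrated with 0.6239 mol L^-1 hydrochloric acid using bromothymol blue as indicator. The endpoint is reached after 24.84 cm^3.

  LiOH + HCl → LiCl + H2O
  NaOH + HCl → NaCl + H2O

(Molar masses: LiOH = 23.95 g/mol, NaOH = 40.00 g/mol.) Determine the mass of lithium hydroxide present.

n(HCl) = 0.02484 × 0.6239 = 0.01550 mol
Let x = n(LiOH), y = n(NaOH).
Titrant: 1x + 1y = 0.01550;  mass: 23.95x + 40.00y = 0.5004
Solving, x = 7.446 × 10^-3 mol, y = 8.052 × 10^-3 mol
mass of LiOH = 7.446 × 10^-3 × 23.95 = 0.1783 g

0.1783 g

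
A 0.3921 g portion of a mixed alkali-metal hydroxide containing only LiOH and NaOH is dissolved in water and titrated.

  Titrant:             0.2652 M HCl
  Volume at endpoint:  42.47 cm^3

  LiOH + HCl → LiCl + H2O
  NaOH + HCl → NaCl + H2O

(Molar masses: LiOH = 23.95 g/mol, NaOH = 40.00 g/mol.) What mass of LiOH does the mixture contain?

n(HCl) = 0.04247 × 0.2652 = 0.01126 mol
Let x = n(LiOH), y = n(NaOH).
Titrant: 1x + 1y = 0.01126;  mass: 23.95x + 40.00y = 0.3921
Solving, x = 3.640 × 10^-3 mol, y = 7.623 × 10^-3 mol
mass of LiOH = 3.640 × 10^-3 × 23.95 = 0.08718 g

0.08718 g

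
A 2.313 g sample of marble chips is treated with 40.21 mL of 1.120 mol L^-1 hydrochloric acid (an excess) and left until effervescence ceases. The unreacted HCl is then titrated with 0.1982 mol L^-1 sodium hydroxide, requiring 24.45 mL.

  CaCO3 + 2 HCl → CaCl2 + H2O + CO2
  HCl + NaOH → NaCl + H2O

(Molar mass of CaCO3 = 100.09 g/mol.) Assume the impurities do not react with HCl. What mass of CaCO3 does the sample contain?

2.011 g

n(HCl) added = 0.04021 × 1.120 = 0.04504 mol
n(NaOH) used in back-titration = 0.02445 × 0.1982 = 4.846 × 10^-3 mol
n(HCl) left over = 4.846 × 10^-3 mol (1:1 ratio)
n(HCl) consumed by analyte = 0.04504 − 4.846 × 10^-3 = 0.04019 mol
From the 1:2 ratio, n(CaCO3) = 1/2 × 0.04019 = 0.02009 mol
mass of CaCO3 = 0.02009 × 100.09 = 2.011 g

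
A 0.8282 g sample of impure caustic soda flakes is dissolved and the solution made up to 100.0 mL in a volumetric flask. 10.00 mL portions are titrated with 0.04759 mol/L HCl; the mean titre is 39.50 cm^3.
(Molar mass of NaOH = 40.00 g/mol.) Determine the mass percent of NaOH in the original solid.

90.79 %

NaOH + HCl → NaCl + H2O
n(HCl) per titration = 0.03950 × 0.04759 = 1.880 × 10^-3 mol
n(NaOH) in each aliquot = 1.880 × 10^-3 mol (1:1 ratio)
n(NaOH) in the whole flask = 1.880 × 10^-3 × 100.0/10.00 = 0.01880 mol
mass of NaOH = 0.01880 × 40.00 = 0.7519 g
% NaOH = 0.7519 / 0.8282 × 100 = 90.79 %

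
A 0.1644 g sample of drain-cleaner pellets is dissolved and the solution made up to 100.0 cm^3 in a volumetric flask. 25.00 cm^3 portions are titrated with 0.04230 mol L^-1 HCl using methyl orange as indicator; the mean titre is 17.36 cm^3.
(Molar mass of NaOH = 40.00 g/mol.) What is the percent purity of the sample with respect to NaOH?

NaOH + HCl → NaCl + H2O
n(HCl) per titration = 0.01736 × 0.04230 = 7.343 × 10^-4 mol
n(NaOH) in each aliquot = 7.343 × 10^-4 mol (1:1 ratio)
n(NaOH) in the whole flask = 7.343 × 10^-4 × 100.0/25.00 = 2.937 × 10^-3 mol
mass of NaOH = 2.937 × 10^-3 × 40.00 = 0.1175 g
% NaOH = 0.1175 / 0.1644 × 100 = 71.47 %

71.47 %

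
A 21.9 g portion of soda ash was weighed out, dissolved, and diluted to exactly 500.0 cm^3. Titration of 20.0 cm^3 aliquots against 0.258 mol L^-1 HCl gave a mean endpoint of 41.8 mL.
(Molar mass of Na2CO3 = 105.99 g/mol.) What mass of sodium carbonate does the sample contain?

14.3 g

Na2CO3 + 2 HCl → 2 NaCl + H2O + CO2
n(HCl) per titration = 0.0418 × 0.258 = 0.0108 mol
From the 1:2 ratio, n(Na2CO3) in each aliquot = 1/2 × 0.0108 = 5.39 × 10^-3 mol
n(Na2CO3) in the whole flask = 5.39 × 10^-3 × 500.0/20.0 = 0.135 mol
mass of Na2CO3 = 0.135 × 105.99 = 14.3 g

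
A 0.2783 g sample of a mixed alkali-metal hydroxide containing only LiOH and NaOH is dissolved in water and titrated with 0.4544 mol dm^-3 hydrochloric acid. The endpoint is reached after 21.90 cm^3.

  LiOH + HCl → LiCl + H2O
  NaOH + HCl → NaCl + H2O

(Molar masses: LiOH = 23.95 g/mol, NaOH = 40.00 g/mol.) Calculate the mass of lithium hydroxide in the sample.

0.1787 g

n(HCl) = 0.02190 × 0.4544 = 9.951 × 10^-3 mol
Let x = n(LiOH), y = n(NaOH).
Titrant: 1x + 1y = 9.951 × 10^-3;  mass: 23.95x + 40.00y = 0.2783
Solving, x = 7.461 × 10^-3 mol, y = 2.490 × 10^-3 mol
mass of LiOH = 7.461 × 10^-3 × 23.95 = 0.1787 g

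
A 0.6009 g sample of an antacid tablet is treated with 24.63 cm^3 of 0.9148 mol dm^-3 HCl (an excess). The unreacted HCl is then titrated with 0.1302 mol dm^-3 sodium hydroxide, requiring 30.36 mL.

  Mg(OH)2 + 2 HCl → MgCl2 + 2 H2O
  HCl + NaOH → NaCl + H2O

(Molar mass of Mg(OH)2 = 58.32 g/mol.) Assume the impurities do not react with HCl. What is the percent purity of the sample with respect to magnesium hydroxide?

n(HCl) added = 0.02463 × 0.9148 = 0.02253 mol
n(NaOH) used in back-titration = 0.03036 × 0.1302 = 3.953 × 10^-3 mol
n(HCl) left over = 3.953 × 10^-3 mol (1:1 ratio)
n(HCl) consumed by analyte = 0.02253 − 3.953 × 10^-3 = 0.01858 mol
From the 1:2 ratio, n(Mg(OH)2) = 1/2 × 0.01858 = 9.289 × 10^-3 mol
mass of Mg(OH)2 = 9.289 × 10^-3 × 58.32 = 0.5418 g
% Mg(OH)2 = 0.5418 / 0.6009 × 100 = 90.16 %

90.16 %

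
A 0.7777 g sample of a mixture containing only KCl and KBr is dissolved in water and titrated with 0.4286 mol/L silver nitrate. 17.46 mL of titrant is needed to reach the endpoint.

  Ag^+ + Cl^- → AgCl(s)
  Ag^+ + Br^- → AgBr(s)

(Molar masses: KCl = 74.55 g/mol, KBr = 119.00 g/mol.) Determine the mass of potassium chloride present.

n(AgNO3) = 0.01746 × 0.4286 = 7.483 × 10^-3 mol
Let x = n(KCl), y = n(KBr).
Titrant: 1x + 1y = 7.483 × 10^-3;  mass: 74.55x + 119.00y = 0.7777
Solving, x = 2.538 × 10^-3 mol, y = 4.945 × 10^-3 mol
mass of KCl = 2.538 × 10^-3 × 74.55 = 0.1892 g

0.1892 g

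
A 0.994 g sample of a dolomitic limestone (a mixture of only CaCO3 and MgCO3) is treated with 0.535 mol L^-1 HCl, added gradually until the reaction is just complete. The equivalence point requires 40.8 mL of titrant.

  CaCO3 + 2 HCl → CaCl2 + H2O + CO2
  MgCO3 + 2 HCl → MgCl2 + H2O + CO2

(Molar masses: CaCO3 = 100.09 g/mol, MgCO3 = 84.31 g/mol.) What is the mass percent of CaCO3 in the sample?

47.1 %

n(HCl) = 0.0408 × 0.535 = 0.0218 mol
Let x = n(CaCO3), y = n(MgCO3).
Titrant: 2x + 2y = 0.0218;  mass: 100.09x + 84.31y = 0.994
Solving, x = 4.68 × 10^-3 mol, y = 6.23 × 10^-3 mol
mass of CaCO3 = 4.68 × 10^-3 × 100.09 = 0.468 g
% CaCO3 = 0.468 / 0.994 × 100 = 47.1 %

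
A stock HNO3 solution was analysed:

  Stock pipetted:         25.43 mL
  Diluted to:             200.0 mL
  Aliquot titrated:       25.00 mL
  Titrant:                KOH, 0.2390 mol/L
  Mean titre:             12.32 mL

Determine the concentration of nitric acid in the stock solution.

HNO3 + KOH → KNO3 + H2O
n(KOH) = 0.01232 × 0.2390 = 2.944 × 10^-3 mol
n(HNO3) in the aliquot = 2.944 × 10^-3 mol (1:1 ratio)
[HNO3]_dilute = 2.944 × 10^-3 / 0.02500 = 0.1178 mol/L
Dilution factor = 200.0 / 25.43 = 7.865
[HNO3]_stock = 0.1178 × 7.865 = 0.9263 mol/L

0.9263 mol/L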